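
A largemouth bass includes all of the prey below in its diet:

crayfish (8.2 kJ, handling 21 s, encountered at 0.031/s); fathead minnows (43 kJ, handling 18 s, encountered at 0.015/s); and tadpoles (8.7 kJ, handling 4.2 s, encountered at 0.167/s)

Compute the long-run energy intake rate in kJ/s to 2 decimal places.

0.90 kJ/s

R = Σλ_iE_i / (1 + Σλ_ih_i)
Numerator: 0.031×8.2 + 0.015×43 + 0.167×8.7 = 2.352
Denominator: 1 + 0.031×21 + 0.015×18 + 0.167×4.2 = 2.622
R = 2.352/2.622 = 0.8969 kJ/s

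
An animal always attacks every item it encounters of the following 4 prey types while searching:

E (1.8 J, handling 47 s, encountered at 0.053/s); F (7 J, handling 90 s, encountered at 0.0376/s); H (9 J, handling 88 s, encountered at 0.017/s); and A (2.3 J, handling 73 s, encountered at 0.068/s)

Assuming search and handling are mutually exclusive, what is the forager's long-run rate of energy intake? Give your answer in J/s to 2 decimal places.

Energy encountered per unit search time: 0.053×1.8 + 0.0376×7 + 0.017×9 + 0.068×2.3 = 0.668 J/s.
Handling time per unit search time: 0.053×47 + 0.0376×90 + 0.017×88 + 0.068×73 = 12.34.
Rate = 0.668/(1 + 12.34) = 0.05009 J/s.

0.05 J/s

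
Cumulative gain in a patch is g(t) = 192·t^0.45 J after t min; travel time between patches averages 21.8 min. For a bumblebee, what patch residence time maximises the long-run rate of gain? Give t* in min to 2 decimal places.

17.84 min

Optimal t* satisfies g'(t*) = g(t*)/(T + t*).
g'(t) = 0.45·192·t^-0.55. Setting 0.45·192·t^-0.55 = 192·t^0.45/(21.8+t) gives 0.45(21.8+t) = t, so 0.55·t = 0.45×21.8.
t* = 0.45×21.8/0.55 = 17.84 min.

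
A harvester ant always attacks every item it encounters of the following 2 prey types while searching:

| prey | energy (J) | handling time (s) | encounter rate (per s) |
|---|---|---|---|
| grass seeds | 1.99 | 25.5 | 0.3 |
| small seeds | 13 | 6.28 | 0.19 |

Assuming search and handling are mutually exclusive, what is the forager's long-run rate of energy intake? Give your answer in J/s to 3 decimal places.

0.312 J/s

Energy encountered per unit search time: 0.3×1.99 + 0.19×13 = 3.067 J/s.
Handling time per unit search time: 0.3×25.5 + 0.19×6.28 = 8.843.
Rate = 3.067/(1 + 8.843) = 0.3116 J/s.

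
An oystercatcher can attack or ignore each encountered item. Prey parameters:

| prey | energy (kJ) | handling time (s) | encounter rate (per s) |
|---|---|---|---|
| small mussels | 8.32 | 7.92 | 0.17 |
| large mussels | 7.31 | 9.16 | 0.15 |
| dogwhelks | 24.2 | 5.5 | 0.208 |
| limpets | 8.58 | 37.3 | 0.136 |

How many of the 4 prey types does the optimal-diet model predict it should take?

1

Profitabilities (E/h, kJ/s): dogwhelks 4.4, small mussels 1.05, large mussels 0.798, limpets 0.23. Add prey in this order while the next type's profitability exceeds the intake rate on those already taken.
Rate on top 1: 2.348. small mussels: 1.05 < 2.348 → exclude; stop.
Optimal diet: dogwhelks — 1 of 4 types.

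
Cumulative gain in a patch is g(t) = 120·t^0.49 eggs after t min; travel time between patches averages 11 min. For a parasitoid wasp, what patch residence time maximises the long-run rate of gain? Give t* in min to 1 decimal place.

Optimal t* satisfies g'(t*) = g(t*)/(T + t*).
g'(t) = 0.49·120·t^-0.51. Setting 0.49·120·t^-0.51 = 120·t^0.49/(11+t) gives 0.49(11+t) = t, so 0.51·t = 0.49×11.
t* = 0.49×11/0.51 = 10.57 min.

10.6 min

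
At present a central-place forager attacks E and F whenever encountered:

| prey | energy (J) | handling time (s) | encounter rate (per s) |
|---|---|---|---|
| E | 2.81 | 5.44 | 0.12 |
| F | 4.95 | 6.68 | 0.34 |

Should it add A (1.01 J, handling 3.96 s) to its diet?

No

Current rate: (0.12×2.81 + 0.34×4.95)/(1 + 0.12×5.44 + 0.34×6.68) = 0.5148 J/s.
A: E/h = 1.01/3.96 = 0.2551 J/s.
0.2551 < 0.5148, so adding A would lower the average — exclude it.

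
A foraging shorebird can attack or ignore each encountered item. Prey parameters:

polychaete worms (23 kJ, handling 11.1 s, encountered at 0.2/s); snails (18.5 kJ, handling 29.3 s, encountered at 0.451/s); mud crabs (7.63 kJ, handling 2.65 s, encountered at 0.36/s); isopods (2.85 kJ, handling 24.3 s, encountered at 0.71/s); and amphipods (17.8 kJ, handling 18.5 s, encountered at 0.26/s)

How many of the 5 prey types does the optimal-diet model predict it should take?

2

E/h in descending order: mud crabs 2.88, polychaete worms 2.07, amphipods 0.962, snails 0.631, isopods 0.117 kJ/s. The optimal diet is the largest prefix of this list for which every included type satisfies E_i/h_i > R on the types above it.
Rate on top 1: 1.406. polychaete worms: 2.07 > 1.406 → include.
Rate on top 2: 1.76. amphipods: 0.962 < 1.76 → exclude; stop.
Optimal diet: mud crabs, polychaete worms — 2 of 5 types.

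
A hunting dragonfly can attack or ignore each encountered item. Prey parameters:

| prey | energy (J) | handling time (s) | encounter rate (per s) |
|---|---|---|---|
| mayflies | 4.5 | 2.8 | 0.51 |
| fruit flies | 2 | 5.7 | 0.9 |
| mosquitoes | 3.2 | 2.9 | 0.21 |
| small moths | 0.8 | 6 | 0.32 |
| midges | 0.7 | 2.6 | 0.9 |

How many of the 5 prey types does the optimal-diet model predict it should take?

2

Rank by E/h (J/s): mayflies 1.61, mosquitoes 1.1, fruit flies 0.351, midges 0.269, small moths 0.133. Include each in turn until the next type's E/h falls below the running intake rate.
Rate on top 1: 0.9452. mosquitoes: 1.1 > 0.9452 → include.
Rate on top 2: 0.977. fruit flies: 0.351 < 0.977 → exclude; stop.
Optimal diet: mayflies, mosquitoes — 2 of 5 types.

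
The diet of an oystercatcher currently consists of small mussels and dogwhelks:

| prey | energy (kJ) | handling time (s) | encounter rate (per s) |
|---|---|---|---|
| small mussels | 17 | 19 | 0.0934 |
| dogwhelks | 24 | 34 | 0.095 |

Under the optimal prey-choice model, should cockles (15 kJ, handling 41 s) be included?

On small mussels and dogwhelks alone, R = ΣλE/(1+Σλh) = 3.868/6.005 = 0.6441 kJ/s.
Profitability of cockles: 15/41 = 0.3659 kJ/s.
0.3659 < 0.6441, so adding cockles would lower the average — exclude it.

No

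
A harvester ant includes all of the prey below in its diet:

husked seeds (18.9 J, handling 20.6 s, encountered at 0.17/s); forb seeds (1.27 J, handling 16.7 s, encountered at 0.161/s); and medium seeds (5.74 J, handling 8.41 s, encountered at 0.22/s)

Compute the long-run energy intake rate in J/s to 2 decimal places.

Energy encountered per unit search time: 0.17×18.9 + 0.161×1.27 + 0.22×5.74 = 4.68 J/s.
Handling time per unit search time: 0.17×20.6 + 0.161×16.7 + 0.22×8.41 = 8.041.
Rate = 4.68/(1 + 8.041) = 0.5177 J/s.

0.52 J/s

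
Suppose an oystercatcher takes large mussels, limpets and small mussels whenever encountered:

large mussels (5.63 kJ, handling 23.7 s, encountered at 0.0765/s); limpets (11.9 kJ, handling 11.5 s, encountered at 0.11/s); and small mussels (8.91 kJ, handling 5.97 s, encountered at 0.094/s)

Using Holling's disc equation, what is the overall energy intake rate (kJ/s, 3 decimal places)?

0.556 kJ/s

Energy encountered per unit search time: 0.0765×5.63 + 0.11×11.9 + 0.094×8.91 = 2.577 kJ/s.
Handling time per unit search time: 0.0765×23.7 + 0.11×11.5 + 0.094×5.97 = 3.639.
Rate = 2.577/(1 + 3.639) = 0.5555 kJ/s.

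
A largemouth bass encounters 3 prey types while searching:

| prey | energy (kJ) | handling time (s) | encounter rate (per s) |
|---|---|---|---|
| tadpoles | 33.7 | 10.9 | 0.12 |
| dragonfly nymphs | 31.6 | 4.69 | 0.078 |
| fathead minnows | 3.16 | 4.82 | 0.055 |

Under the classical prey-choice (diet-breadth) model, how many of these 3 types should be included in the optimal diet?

Profitabilities (E/h, kJ/s): dragonfly nymphs 6.74, tadpoles 3.09, fathead minnows 0.656. Add prey in this order while the next type's profitability exceeds the intake rate on those already taken.
Rate on top 1: 1.805. tadpoles: 3.09 > 1.805 → include.
Rate on top 2: 2.434. fathead minnows: 0.656 < 2.434 → exclude; stop.
Optimal diet: dragonfly nymphs, tadpoles — 2 of 3 types.

2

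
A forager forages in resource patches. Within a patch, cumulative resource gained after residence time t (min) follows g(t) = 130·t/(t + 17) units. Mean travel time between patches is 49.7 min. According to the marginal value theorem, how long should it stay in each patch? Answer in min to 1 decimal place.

By the marginal value theorem, leave when the instantaneous gain rate g'(t) equals the habitat-wide average g(t)/(T + t).
g'(t) = 130·17/(t + 17)². Setting 130·17/(t+17)² = 130t/[(t+17)(49.7+t)] gives 17(49.7+t) = t(t+17), so t² = 17×49.7 = 844.9.
t* = √844.9 = 29.07 min.

29.1 min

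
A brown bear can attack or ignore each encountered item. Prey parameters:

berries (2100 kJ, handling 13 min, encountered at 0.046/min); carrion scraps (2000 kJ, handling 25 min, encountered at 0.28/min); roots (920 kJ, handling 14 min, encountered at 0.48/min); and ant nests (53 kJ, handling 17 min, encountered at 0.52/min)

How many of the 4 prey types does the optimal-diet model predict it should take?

2

E/h in descending order: berries 162, carrion scraps 80, roots 65.7, ant nests 3.12 kJ/min. The optimal diet is the largest prefix of this list for which every included type satisfies E_i/h_i > R on the types above it.
Rate on top 1: 60.45. carrion scraps: 80 > 60.45 → include.
Rate on top 2: 76.37. roots: 65.7 < 76.37 → exclude; stop.
Optimal diet: berries, carrion scraps — 2 of 4 types.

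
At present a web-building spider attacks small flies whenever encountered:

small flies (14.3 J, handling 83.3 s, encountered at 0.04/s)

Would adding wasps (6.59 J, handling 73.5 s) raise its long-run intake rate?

Current rate: (0.04×14.3)/(1 + 0.04×83.3) = 0.132 J/s.
wasps: E/h = 6.59/73.5 = 0.08966 J/s.
0.08966 < 0.132, so adding wasps would lower the average — exclude it.

No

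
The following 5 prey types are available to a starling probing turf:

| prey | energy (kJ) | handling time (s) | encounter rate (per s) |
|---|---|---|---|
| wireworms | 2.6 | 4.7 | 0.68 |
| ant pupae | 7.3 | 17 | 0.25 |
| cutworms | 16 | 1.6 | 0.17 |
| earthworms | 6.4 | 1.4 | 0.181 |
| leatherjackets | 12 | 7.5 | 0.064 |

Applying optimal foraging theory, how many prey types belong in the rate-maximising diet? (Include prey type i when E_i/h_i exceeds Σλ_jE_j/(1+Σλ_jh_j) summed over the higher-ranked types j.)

E/h in descending order: cutworms 10, earthworms 4.57, leatherjackets 1.6, wireworms 0.553, ant pupae 0.429 kJ/s. The optimal diet is the largest prefix of this list for which every included type satisfies E_i/h_i > R on the types above it.
Rate on top 1: 2.138. earthworms: 4.57 > 2.138 → include.
Rate on top 2: 2.543. leatherjackets: 1.6 < 2.543 → exclude; stop.
Optimal diet: cutworms, earthworms — 2 of 5 types.

2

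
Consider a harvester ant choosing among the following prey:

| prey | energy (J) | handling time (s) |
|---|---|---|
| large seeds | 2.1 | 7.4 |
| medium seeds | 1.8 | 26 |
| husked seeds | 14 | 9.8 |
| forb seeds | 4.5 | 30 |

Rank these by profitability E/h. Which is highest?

In descending order of E/h:
husked seeds: 14/9.8 = 1.43 J/s
large seeds: 2.1/7.4 = 0.284 J/s
forb seeds: 4.5/30 = 0.15 J/s
medium seeds: 1.8/26 = 0.0692 J/s

husked seeds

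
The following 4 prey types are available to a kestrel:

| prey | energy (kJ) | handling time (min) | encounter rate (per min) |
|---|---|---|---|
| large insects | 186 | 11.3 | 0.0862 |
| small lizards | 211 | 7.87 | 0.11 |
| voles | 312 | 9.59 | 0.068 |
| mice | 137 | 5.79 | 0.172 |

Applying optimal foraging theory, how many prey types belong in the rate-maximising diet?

Profitabilities (E/h, kJ/min): voles 32.5, small lizards 26.8, mice 23.7, large insects 16.5. Add prey in this order while the next type's profitability exceeds the intake rate on those already taken.
Rate on top 1: 12.84. small lizards: 26.8 > 12.84 → include.
Rate on top 2: 17.64. mice: 23.7 > 17.64 → include.
Rate on top 3: 19.35. large insects: 16.5 < 19.35 → exclude; stop.
Optimal diet: voles, small lizards, mice — 3 of 4 types.

3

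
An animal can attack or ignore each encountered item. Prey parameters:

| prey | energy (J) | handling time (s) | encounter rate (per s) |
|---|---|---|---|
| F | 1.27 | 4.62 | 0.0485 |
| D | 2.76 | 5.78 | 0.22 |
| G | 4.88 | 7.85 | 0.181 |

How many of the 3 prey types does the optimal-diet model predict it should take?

2

Rank by E/h (J/s): G 0.622, D 0.478, F 0.275. Include each in turn until the next type's E/h falls below the running intake rate.
Rate on top 1: 0.3649. D: 0.478 > 0.3649 → include.
Rate on top 2: 0.4037. F: 0.275 < 0.4037 → exclude; stop.
Optimal diet: G, D — 2 of 3 types.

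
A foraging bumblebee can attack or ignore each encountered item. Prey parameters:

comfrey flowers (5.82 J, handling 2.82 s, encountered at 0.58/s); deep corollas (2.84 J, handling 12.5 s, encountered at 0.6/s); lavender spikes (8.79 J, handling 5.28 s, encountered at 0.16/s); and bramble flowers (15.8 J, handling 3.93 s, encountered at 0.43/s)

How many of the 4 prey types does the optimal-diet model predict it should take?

1

E/h in descending order: bramble flowers 4.02, comfrey flowers 2.06, lavender spikes 1.66, deep corollas 0.227 J/s. The optimal diet is the largest prefix of this list for which every included type satisfies E_i/h_i > R on the types above it.
Rate on top 1: 2.526. comfrey flowers: 2.06 < 2.526 → exclude; stop.
Optimal diet: bramble flowers — 1 of 4 types.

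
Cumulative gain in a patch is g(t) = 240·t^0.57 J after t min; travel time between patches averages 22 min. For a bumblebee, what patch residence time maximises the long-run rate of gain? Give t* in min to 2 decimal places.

29.16 min

By the marginal value theorem, leave when the instantaneous gain rate g'(t) equals the habitat-wide average g(t)/(T + t).
g'(t) = 0.57·240·t^-0.43. Setting 0.57·240·t^-0.43 = 240·t^0.57/(22+t) gives 0.57(22+t) = t, so 0.43·t = 0.57×22.
t* = 0.57×22/0.43 = 29.16 min.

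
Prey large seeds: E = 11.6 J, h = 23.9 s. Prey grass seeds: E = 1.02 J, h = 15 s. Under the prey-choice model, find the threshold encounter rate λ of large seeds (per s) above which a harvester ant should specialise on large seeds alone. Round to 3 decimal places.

0.007 per s

Drop grass seeds once their profitability E₂/h₂ falls below the rate achievable on large seeds alone: E₂/h₂ = λE₁/(1 + λh₁).
Solve for λ: λE₁h₂ = E₂(1 + λh₁) → λ(E₁h₂ − E₂h₁) = E₂ → λ = E₂/(E₁h₂ − E₂h₁).
λ = 1.02/(11.6×15 − 1.02×23.9) = 1.02/149.6 = 0.006817 per s.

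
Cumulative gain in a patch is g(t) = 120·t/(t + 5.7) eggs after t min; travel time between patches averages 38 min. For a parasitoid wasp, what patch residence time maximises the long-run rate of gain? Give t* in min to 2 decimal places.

14.72 min

Optimal t* satisfies g'(t*) = g(t*)/(T + t*).
g'(t) = 120·5.7/(t + 5.7)². Setting 120·5.7/(t+5.7)² = 120t/[(t+5.7)(38+t)] gives 5.7(38+t) = t(t+5.7), so t² = 5.7×38 = 216.6.
t* = √216.6 = 14.72 min.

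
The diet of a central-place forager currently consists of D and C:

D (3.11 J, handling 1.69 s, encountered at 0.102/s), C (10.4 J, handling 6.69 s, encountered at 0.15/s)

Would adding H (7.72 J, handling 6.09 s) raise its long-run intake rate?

Yes

On D and C alone, R = ΣλE/(1+Σλh) = 1.877/2.176 = 0.8627 J/s.
Profitability of H: 7.72/6.09 = 1.268 J/s.
1.268 > 0.8627, so adding H raises the average — include it.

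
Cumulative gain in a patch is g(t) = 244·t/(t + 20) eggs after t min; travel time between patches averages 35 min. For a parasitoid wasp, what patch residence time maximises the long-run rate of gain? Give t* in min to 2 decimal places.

26.46 min

Maximise g(t)/(T+t): set derivative to zero → g'(t)(T+t) = g(t).
g'(t) = 244·20/(t + 20)². Setting 244·20/(t+20)² = 244t/[(t+20)(35+t)] gives 20(35+t) = t(t+20), so t² = 20×35 = 700.
t* = √700 = 26.46 min.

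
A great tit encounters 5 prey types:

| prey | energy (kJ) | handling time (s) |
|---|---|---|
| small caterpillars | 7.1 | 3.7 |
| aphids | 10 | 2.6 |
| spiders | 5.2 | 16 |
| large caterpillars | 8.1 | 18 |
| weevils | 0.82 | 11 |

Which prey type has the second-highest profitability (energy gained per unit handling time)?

small caterpillars

Profitability E/h (kJ/s): small caterpillars = 7.1/3.7 = 1.92, aphids = 10/2.6 = 3.85, spiders = 5.2/16 = 0.325, large caterpillars = 8.1/18 = 0.45, weevils = 0.82/11 = 0.0745.
Ranked: aphids > small caterpillars > large caterpillars > spiders > weevils.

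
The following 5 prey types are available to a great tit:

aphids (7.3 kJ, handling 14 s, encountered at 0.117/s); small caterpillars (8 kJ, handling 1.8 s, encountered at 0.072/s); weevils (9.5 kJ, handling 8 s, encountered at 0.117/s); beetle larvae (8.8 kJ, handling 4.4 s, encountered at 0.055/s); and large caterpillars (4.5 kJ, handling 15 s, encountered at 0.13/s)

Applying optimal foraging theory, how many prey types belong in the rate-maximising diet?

3

Rank by E/h (kJ/s): small caterpillars 4.44, beetle larvae 2, weevils 1.19, aphids 0.521, large caterpillars 0.3. Include each in turn until the next type's E/h falls below the running intake rate.
Rate on top 1: 0.5099. beetle larvae: 2 > 0.5099 → include.
Rate on top 2: 0.7728. weevils: 1.19 > 0.7728 → include.
Rate on top 3: 0.941. aphids: 0.521 < 0.941 → exclude; stop.
Optimal diet: small caterpillars, beetle larvae, weevils — 3 of 5 types.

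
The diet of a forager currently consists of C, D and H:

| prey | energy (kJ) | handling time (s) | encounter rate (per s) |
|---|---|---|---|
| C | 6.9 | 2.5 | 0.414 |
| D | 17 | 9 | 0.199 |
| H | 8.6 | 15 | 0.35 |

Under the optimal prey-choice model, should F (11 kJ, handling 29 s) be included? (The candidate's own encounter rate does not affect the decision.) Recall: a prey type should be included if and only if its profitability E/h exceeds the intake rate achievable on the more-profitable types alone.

On C, D and H alone, R = ΣλE/(1+Σλh) = 9.25/9.076 = 1.019 kJ/s.
F: E/h = 11/29 = 0.3793 kJ/s.
0.3793 < 1.019, so adding F would lower the average — exclude it.

No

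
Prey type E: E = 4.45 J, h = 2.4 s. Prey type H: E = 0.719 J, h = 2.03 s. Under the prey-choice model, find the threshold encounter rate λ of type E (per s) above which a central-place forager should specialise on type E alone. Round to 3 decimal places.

0.098 per s

At the threshold, the rate on type E alone equals the profitability of type H: λ·4.45/(1 + λ·2.4) = 0.719/2.03 = 0.3542.
Rearranging, λ(4.45 − 0.3542×2.4) = 0.3542, so λ = 0.3542/3.6 = 0.09839 per s.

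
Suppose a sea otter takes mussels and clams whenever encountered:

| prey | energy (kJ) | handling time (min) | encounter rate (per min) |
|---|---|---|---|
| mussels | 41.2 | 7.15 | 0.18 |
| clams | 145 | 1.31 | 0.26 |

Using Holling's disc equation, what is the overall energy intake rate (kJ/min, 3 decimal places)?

R = (0.18×41.2 + 0.26×145) / (1 + 0.18×7.15 + 0.26×1.31) = 45.12/2.628 = 17.17 kJ/min.

17.170 kJ/min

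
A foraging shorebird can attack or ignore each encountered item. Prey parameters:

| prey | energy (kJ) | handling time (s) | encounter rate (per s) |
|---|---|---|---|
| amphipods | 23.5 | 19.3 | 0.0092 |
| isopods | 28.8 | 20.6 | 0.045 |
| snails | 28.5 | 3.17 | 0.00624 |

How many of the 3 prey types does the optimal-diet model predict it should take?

E/h in descending order: snails 8.99, isopods 1.4, amphipods 1.22 kJ/s. The optimal diet is the largest prefix of this list for which every included type satisfies E_i/h_i > R on the types above it.
Rate on top 1: 0.1744. isopods: 1.4 > 0.1744 → include.
Rate on top 2: 0.7571. amphipods: 1.22 > 0.7571 → include.
Optimal diet: snails, isopods, amphipods — 3 of 3 types.

3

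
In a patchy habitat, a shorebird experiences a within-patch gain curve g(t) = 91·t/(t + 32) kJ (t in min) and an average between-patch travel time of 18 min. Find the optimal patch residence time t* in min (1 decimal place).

24.0 min

By the marginal value theorem, leave when the instantaneous gain rate g'(t) equals the habitat-wide average g(t)/(T + t).
g'(t) = 91·32/(t + 32)². Setting 91·32/(t+32)² = 91t/[(t+32)(18+t)] gives 32(18+t) = t(t+32), so t² = 32×18 = 576.
t* = √576 = 24 min.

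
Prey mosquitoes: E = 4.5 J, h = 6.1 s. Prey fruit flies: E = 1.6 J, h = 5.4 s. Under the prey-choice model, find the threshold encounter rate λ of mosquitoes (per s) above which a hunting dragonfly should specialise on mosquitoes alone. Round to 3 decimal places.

0.110 per s

At the threshold, the rate on mosquitoes alone equals the profitability of fruit flies: λ·4.5/(1 + λ·6.1) = 1.6/5.4 = 0.2963.
Rearranging, λ(4.5 − 0.2963×6.1) = 0.2963, so λ = 0.2963/2.693 = 0.11 per s.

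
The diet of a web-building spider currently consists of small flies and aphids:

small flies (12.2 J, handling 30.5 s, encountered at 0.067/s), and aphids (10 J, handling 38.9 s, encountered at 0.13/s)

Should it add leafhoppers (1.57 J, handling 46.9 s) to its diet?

No

Current rate: (0.067×12.2 + 0.13×10)/(1 + 0.067×30.5 + 0.13×38.9) = 0.2614 J/s.
leafhoppers: E/h = 1.57/46.9 = 0.03348 J/s.
0.03348 < 0.2614, so adding leafhoppers would lower the average — exclude it.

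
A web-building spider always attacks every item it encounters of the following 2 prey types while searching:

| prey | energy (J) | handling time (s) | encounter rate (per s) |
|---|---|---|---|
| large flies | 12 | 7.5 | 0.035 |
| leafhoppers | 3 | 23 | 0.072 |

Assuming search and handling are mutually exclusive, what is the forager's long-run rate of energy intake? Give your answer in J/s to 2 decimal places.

R = (0.035×12 + 0.072×3) / (1 + 0.035×7.5 + 0.072×23) = 0.636/2.918 = 0.2179 J/s.

0.22 J/s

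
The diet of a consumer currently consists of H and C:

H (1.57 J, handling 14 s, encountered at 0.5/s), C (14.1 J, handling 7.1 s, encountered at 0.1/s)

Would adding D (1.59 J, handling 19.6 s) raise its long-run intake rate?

No

On H and C alone, R = ΣλE/(1+Σλh) = 2.195/8.71 = 0.252 J/s.
D: E/h = 1.59/19.6 = 0.08112 J/s.
0.08112 < 0.252, so adding D would lower the average — exclude it.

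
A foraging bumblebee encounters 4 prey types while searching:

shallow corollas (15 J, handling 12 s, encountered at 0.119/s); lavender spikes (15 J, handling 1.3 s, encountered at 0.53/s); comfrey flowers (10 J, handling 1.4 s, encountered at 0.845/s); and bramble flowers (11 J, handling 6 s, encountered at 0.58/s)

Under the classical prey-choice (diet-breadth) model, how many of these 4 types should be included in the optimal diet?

Rank by E/h (J/s): lavender spikes 11.5, comfrey flowers 7.14, bramble flowers 1.83, shallow corollas 1.25. Include each in turn until the next type's E/h falls below the running intake rate.
Rate on top 1: 4.707. comfrey flowers: 7.14 > 4.707 → include.
Rate on top 2: 5.71. bramble flowers: 1.83 < 5.71 → exclude; stop.
Optimal diet: lavender spikes, comfrey flowers — 2 of 4 types.

2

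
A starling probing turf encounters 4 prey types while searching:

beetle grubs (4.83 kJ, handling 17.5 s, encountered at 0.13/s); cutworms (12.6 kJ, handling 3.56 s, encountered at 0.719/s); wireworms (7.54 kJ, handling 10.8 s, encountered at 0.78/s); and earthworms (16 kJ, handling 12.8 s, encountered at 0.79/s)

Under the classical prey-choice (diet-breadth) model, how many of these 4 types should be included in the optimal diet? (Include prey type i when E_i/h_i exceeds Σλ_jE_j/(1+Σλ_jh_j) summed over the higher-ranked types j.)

Profitabilities (E/h, kJ/s): cutworms 3.54, earthworms 1.25, wireworms 0.698, beetle grubs 0.276. Add prey in this order while the next type's profitability exceeds the intake rate on those already taken.
Rate on top 1: 2.545. earthworms: 1.25 < 2.545 → exclude; stop.
Optimal diet: cutworms — 1 of 4 types.

1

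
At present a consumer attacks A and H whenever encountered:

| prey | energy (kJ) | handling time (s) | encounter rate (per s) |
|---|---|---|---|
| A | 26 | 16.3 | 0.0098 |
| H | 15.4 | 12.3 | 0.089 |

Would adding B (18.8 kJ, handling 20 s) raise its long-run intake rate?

Yes

On A and H alone, R = ΣλE/(1+Σλh) = 1.625/2.254 = 0.721 kJ/s.
Profitability of B: 18.8/20 = 0.94 kJ/s.
0.94 > 0.721, so adding B raises the average — include it.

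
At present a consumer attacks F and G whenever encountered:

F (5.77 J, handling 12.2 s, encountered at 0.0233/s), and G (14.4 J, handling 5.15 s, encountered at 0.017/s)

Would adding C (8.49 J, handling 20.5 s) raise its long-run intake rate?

Yes

Intake rate on the current diet: R = (0.0233×5.77 + 0.017×14.4) / (1 + 0.0233×12.2 + 0.017×5.15) = 0.3792/1.372 = 0.2765 J/s.
Profitability of C: 8.49/20.5 = 0.4141 J/s.
Since 0.4141 > R, including C increases the long-run rate.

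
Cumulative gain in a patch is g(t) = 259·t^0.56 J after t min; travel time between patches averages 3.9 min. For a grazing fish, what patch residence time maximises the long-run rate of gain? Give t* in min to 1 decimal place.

By the marginal value theorem, leave when the instantaneous gain rate g'(t) equals the habitat-wide average g(t)/(T + t).
g'(t) = 0.56·259·t^-0.44. Setting 0.56·259·t^-0.44 = 259·t^0.56/(3.9+t) gives 0.56(3.9+t) = t, so 0.44·t = 0.56×3.9.
t* = 0.56×3.9/0.44 = 4.964 min.

5.0 min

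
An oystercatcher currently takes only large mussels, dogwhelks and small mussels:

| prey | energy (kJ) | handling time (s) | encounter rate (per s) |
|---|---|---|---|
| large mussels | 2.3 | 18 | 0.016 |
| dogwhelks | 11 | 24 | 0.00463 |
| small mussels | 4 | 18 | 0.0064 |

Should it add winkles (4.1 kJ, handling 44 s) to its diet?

Yes

Intake rate on the current diet: R = (0.016×2.3 + 0.00463×11 + 0.0064×4) / (1 + 0.016×18 + 0.00463×24 + 0.0064×18) = 0.1133/1.514 = 0.07484 kJ/s.
winkles: E/h = 4.1/44 = 0.09318 kJ/s.
0.09318 > 0.07484, so adding winkles raises the average — include it.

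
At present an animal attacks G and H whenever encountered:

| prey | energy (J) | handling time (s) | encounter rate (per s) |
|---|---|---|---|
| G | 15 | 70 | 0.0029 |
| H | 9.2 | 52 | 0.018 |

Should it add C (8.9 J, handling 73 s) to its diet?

Yes

Current rate: (0.0029×15 + 0.018×9.2)/(1 + 0.0029×70 + 0.018×52) = 0.09776 J/s.
C: E/h = 8.9/73 = 0.1219 J/s.
0.1219 > 0.09776, so adding C raises the average — include it.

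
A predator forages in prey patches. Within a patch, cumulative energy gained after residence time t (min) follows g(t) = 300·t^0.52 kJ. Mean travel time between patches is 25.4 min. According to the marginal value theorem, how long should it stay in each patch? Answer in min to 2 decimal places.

By the marginal value theorem, leave when the instantaneous gain rate g'(t) equals the habitat-wide average g(t)/(T + t).
g'(t) = 0.52·300·t^-0.48. Setting 0.52·300·t^-0.48 = 300·t^0.52/(25.4+t) gives 0.52(25.4+t) = t, so 0.48·t = 0.52×25.4.
t* = 0.52×25.4/0.48 = 27.52 min.

27.52 min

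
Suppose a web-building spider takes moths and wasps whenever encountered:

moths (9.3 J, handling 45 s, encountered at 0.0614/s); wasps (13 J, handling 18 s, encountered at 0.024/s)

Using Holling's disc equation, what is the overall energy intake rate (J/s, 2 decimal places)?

R = Σλ_iE_i / (1 + Σλ_ih_i)
Numerator: 0.0614×9.3 + 0.024×13 = 0.883
Denominator: 1 + 0.0614×45 + 0.024×18 = 4.195
R = 0.883/4.195 = 0.2105 J/s

0.21 J/s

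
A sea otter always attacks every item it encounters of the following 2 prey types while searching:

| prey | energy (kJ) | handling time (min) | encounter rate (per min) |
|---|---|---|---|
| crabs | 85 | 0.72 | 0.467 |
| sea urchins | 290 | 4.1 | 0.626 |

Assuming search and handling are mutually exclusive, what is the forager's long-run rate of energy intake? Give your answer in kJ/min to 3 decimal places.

56.686 kJ/min

Energy encountered per unit search time: 0.467×85 + 0.626×290 = 221.2 kJ/min.
Handling time per unit search time: 0.467×0.72 + 0.626×4.1 = 2.903.
Rate = 221.2/(1 + 2.903) = 56.69 kJ/min.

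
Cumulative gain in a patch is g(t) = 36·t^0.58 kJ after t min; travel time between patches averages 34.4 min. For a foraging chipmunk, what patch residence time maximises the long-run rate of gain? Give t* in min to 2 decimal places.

Maximise g(t)/(T+t): set derivative to zero → g'(t)(T+t) = g(t).
g'(t) = 0.58·36·t^-0.42. Setting 0.58·36·t^-0.42 = 36·t^0.58/(34.4+t) gives 0.58(34.4+t) = t, so 0.42·t = 0.58×34.4.
t* = 0.58×34.4/0.42 = 47.5 min.

47.50 min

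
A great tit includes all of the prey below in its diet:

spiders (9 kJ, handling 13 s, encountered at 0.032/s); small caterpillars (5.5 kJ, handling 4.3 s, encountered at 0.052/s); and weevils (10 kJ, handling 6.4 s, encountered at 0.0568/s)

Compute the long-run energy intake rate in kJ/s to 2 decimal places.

0.57 kJ/s

R = Σλ_iE_i / (1 + Σλ_ih_i)
Numerator: 0.032×9 + 0.052×5.5 + 0.0568×10 = 1.142
Denominator: 1 + 0.032×13 + 0.052×4.3 + 0.0568×6.4 = 2.003
R = 1.142/2.003 = 0.5701 kJ/s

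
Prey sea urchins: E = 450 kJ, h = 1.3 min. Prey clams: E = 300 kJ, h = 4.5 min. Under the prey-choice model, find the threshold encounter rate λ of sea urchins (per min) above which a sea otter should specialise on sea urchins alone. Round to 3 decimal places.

The zero-one rule: include clams iff E₂/h₂ > λE₁/(1+λh₁). Equality gives the switch point.
λE₁h₂ = E₂ + λE₂h₁ ⇒ λ = E₂/(E₁h₂ − E₂h₁) = 300/(2025 − 390) = 0.1835 per min.

0.183 per min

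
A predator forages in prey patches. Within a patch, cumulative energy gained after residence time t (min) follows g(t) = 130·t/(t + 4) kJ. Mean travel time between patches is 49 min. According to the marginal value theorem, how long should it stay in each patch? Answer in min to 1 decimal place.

14.0 min

Maximise g(t)/(T+t): set derivative to zero → g'(t)(T+t) = g(t).
g'(t) = 130·4/(t + 4)². Setting 130·4/(t+4)² = 130t/[(t+4)(49+t)] gives 4(49+t) = t(t+4), so t² = 4×49 = 196.
t* = √196 = 14 min.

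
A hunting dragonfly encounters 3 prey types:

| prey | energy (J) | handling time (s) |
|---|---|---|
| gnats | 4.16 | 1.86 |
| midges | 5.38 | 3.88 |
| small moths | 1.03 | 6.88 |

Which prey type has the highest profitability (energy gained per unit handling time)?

gnats

Profitability E/h (J/s): gnats = 4.16/1.86 = 2.24, midges = 5.38/3.88 = 1.39, small moths = 1.03/6.88 = 0.15.
Ranked: gnats > midges > small moths.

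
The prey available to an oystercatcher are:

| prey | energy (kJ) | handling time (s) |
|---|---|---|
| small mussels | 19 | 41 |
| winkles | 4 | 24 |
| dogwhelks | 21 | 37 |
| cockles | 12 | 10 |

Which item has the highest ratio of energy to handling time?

cockles

Profitability E/h (kJ/s): small mussels = 19/41 = 0.463, winkles = 4/24 = 0.167, dogwhelks = 21/37 = 0.568, cockles = 12/10 = 1.2.
Ranked: cockles > dogwhelks > small mussels > winkles.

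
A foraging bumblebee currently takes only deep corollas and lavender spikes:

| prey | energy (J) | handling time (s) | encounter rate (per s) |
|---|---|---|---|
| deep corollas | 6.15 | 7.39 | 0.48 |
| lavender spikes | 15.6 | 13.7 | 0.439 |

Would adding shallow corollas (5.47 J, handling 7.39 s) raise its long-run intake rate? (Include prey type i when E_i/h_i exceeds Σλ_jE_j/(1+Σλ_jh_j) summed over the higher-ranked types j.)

Current rate: (0.48×6.15 + 0.439×15.6)/(1 + 0.48×7.39 + 0.439×13.7) = 0.9279 J/s.
shallow corollas: E/h = 5.47/7.39 = 0.7402 J/s.
Since 0.7402 < R, time spent handling shallow corollas is better spent searching.

No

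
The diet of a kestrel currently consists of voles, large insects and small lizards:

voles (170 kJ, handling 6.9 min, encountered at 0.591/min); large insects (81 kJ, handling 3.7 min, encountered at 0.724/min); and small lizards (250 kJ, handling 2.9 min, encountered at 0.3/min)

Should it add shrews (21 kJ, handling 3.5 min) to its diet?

No

Intake rate on the current diet: R = (0.591×170 + 0.724×81 + 0.3×250) / (1 + 0.591×6.9 + 0.724×3.7 + 0.3×2.9) = 234.1/8.627 = 27.14 kJ/min.
shrews: E/h = 21/3.5 = 6 kJ/min.
Since 6 < R, time spent handling shrews is better spent searching.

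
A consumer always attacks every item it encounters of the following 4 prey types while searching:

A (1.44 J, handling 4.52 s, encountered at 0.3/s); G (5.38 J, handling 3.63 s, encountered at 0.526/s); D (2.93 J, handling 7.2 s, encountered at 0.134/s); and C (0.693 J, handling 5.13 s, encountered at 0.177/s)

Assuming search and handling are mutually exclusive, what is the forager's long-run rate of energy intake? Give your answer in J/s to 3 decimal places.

R = (0.3×1.44 + 0.526×5.38 + 0.134×2.93 + 0.177×0.693) / (1 + 0.3×4.52 + 0.526×3.63 + 0.134×7.2 + 0.177×5.13) = 3.777/6.138 = 0.6154 J/s.

0.615 J/s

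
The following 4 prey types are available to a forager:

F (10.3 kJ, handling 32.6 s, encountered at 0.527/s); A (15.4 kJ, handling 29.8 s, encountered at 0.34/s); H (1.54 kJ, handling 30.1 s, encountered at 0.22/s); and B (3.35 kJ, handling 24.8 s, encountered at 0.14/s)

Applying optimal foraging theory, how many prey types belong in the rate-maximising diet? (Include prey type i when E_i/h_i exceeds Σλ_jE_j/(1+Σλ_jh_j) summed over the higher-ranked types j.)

Rank by E/h (kJ/s): A 0.517, F 0.316, B 0.135, H 0.0512. Include each in turn until the next type's E/h falls below the running intake rate.
Rate on top 1: 0.4704. F: 0.316 < 0.4704 → exclude; stop.
Optimal diet: A — 1 of 4 types.

1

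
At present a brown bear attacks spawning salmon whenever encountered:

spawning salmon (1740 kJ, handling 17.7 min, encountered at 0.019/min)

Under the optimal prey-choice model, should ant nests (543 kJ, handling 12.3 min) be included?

Current rate: (0.019×1740)/(1 + 0.019×17.7) = 24.74 kJ/min.
Profitability of ant nests: 543/12.3 = 44.15 kJ/min.
44.15 > 24.74, so adding ant nests raises the average — include it.

Yes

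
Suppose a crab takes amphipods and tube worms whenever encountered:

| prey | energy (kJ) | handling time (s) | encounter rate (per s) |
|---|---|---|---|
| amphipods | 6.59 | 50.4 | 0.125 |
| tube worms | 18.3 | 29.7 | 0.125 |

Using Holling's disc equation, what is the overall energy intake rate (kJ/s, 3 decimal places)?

R = (0.125×6.59 + 0.125×18.3) / (1 + 0.125×50.4 + 0.125×29.7) = 3.111/11.01 = 0.2825 kJ/s.

0.283 kJ/s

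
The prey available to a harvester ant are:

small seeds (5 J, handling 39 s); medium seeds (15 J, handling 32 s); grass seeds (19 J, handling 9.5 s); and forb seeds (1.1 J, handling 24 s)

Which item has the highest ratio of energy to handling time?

grass seeds

Profitability E/h (J/s): small seeds = 5/39 = 0.128, medium seeds = 15/32 = 0.469, grass seeds = 19/9.5 = 2, forb seeds = 1.1/24 = 0.0458.
Ranked: grass seeds > medium seeds > small seeds > forb seeds.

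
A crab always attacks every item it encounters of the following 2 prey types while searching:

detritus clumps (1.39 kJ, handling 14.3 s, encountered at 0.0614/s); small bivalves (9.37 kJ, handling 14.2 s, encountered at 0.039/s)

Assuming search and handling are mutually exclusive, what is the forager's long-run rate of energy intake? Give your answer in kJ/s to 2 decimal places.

Energy encountered per unit search time: 0.0614×1.39 + 0.039×9.37 = 0.4508 kJ/s.
Handling time per unit search time: 0.0614×14.3 + 0.039×14.2 = 1.432.
Rate = 0.4508/(1 + 1.432) = 0.1854 kJ/s.

0.19 kJ/s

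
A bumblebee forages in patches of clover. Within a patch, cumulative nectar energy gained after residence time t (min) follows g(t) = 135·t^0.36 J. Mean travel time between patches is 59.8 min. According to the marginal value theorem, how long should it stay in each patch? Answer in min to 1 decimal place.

Optimal t* satisfies g'(t*) = g(t*)/(T + t*).
g'(t) = 0.36·135·t^-0.64. Setting 0.36·135·t^-0.64 = 135·t^0.36/(59.8+t) gives 0.36(59.8+t) = t, so 0.64·t = 0.36×59.8.
t* = 0.36×59.8/0.64 = 33.64 min.

33.6 min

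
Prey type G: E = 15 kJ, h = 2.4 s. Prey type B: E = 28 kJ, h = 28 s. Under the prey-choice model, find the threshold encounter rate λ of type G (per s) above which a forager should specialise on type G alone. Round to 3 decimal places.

0.079 per s

At the threshold, the rate on type G alone equals the profitability of type B: λ·15/(1 + λ·2.4) = 28/28 = 1.
Rearranging, λ(15 − 1×2.4) = 1, so λ = 1/12.6 = 0.07937 per s.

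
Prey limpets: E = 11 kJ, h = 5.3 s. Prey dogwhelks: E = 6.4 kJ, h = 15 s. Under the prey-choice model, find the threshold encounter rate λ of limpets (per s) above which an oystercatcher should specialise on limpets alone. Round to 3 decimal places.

0.049 per s

Drop dogwhelks once their profitability E₂/h₂ falls below the rate achievable on limpets alone: E₂/h₂ = λE₁/(1 + λh₁).
Solve for λ: λE₁h₂ = E₂(1 + λh₁) → λ(E₁h₂ − E₂h₁) = E₂ → λ = E₂/(E₁h₂ − E₂h₁).
λ = 6.4/(11×15 − 6.4×5.3) = 6.4/131.1 = 0.04883 per s.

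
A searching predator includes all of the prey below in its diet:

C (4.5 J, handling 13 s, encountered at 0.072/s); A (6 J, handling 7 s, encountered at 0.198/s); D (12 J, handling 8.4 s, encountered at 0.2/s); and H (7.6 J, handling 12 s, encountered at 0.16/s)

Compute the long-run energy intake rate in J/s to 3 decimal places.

0.741 J/s

R = (0.072×4.5 + 0.198×6 + 0.2×12 + 0.16×7.6) / (1 + 0.072×13 + 0.198×7 + 0.2×8.4 + 0.16×12) = 5.128/6.922 = 0.7408 J/s.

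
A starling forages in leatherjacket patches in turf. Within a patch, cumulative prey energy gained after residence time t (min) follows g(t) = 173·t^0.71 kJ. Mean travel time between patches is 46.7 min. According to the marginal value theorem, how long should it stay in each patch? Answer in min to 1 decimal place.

114.3 min

Maximise g(t)/(T+t): set derivative to zero → g'(t)(T+t) = g(t).
g'(t) = 0.71·173·t^-0.29. Setting 0.71·173·t^-0.29 = 173·t^0.71/(46.7+t) gives 0.71(46.7+t) = t, so 0.29·t = 0.71×46.7.
t* = 0.71×46.7/0.29 = 114.3 min.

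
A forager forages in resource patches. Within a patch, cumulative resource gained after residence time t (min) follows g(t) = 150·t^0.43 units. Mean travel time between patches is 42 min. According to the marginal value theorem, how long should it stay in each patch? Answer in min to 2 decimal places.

Optimal t* satisfies g'(t*) = g(t*)/(T + t*).
g'(t) = 0.43·150·t^-0.57. Setting 0.43·150·t^-0.57 = 150·t^0.43/(42+t) gives 0.43(42+t) = t, so 0.57·t = 0.43×42.
t* = 0.43×42/0.57 = 31.68 min.

31.68 min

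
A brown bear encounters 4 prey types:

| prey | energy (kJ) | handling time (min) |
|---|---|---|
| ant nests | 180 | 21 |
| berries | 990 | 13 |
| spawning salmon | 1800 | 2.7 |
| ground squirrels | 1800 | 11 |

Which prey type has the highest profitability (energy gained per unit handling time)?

spawning salmon

In descending order of E/h:
spawning salmon: 1800/2.7 = 667 kJ/min
ground squirrels: 1800/11 = 164 kJ/min
berries: 990/13 = 76.2 kJ/min
ant nests: 180/21 = 8.57 kJ/min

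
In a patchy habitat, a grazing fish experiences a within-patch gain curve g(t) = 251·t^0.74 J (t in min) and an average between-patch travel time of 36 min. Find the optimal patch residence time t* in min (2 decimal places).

Maximise g(t)/(T+t): set derivative to zero → g'(t)(T+t) = g(t).
g'(t) = 0.74·251·t^-0.26. Setting 0.74·251·t^-0.26 = 251·t^0.74/(36+t) gives 0.74(36+t) = t, so 0.26·t = 0.74×36.
t* = 0.74×36/0.26 = 102.5 min.

102.46 min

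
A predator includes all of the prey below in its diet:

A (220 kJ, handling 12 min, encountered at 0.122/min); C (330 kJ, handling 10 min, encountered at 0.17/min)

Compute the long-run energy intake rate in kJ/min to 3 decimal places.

19.918 kJ/min

R = Σλ_iE_i / (1 + Σλ_ih_i)
Numerator: 0.122×220 + 0.17×330 = 82.94
Denominator: 1 + 0.122×12 + 0.17×10 = 4.164
R = 82.94/4.164 = 19.92 kJ/min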